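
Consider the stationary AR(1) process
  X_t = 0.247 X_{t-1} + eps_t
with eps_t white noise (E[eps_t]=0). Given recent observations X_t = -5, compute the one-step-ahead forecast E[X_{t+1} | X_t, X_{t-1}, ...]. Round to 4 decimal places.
E[X_{t+1} \mid \mathcal F_t] = -1.2350

For an AR(p) model X_t = c + sum_i phi_i X_{t-i} + eps_t, the
one-step-ahead conditional mean is
  E[X_{t+1} | X_t, ...] = c + sum_i phi_i X_{t+1-i}.
Substitute known values:
  E[X_{t+1} | ...] = (0.247) * (-5)
                   = -1.2350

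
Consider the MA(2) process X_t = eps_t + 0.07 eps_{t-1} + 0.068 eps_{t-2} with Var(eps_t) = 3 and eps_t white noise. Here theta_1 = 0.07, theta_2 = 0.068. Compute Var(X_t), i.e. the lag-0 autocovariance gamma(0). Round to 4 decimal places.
\gamma(0) = 3.0286

For an MA(q) process X_t = eps_t + sum_i theta_i eps_{t-i} with
Var(eps_t) = sigma^2, the variance is
  gamma(0) = sigma^2 * (1 + sum_i theta_i^2).
  sum_i theta_i^2 = (0.07)^2 + (0.068)^2 = 0.0049 + 0.004624 = 0.009524.
  gamma(0) = 3 * (1 + 0.009524) = 3 * 1.009524 = 3.028572, which rounds to 3.0286.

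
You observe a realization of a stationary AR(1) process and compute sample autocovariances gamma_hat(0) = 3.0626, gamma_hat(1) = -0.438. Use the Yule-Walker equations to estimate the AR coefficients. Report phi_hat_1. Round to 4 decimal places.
\hat\phi_{1} = -0.1430

The Yule-Walker equations for an AR(p) process read, in matrix form,
  Gamma_p phi = r_p,   with   (Gamma_p)_{ij} = gamma(|i - j|),
                       (r_p)_i = gamma(i),   i,j = 1..p.
Substitute the sample gammas (Toeplitz matrix and right-hand side of size 1):
  Gamma_p = [[3.0626]]
  r_p     = [-0.438]
With p = 1 this is the single equation gamma(0) phi_1 = gamma(1):
  phi_hat_1 = gamma(1) / gamma(0) = -0.438 / 3.0626 = -0.1430.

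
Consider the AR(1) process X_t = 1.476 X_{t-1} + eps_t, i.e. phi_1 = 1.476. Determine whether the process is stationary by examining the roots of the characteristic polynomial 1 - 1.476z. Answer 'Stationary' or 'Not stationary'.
\text{Not stationary}

The AR(p) characteristic polynomial is P(z) = 1 - 1.476z.
Stationarity requires all roots to lie outside the unit circle, i.e. |z| > 1 for every root.
This is linear in z: 1 + (-1.476) z = 0  =>  z = -1/(-1.476) = 0.677507,  |z| = 0.677507.
Moduli of all roots: 0.6775.
All moduli strictly greater than 1? No.
Verdict: Not stationary.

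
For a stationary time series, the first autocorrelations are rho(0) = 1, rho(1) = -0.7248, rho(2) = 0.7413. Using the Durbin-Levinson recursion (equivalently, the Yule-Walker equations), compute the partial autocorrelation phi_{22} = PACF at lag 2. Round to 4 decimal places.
\phi_{22} = 0.4550

The PACF at lag k is phi_{kk}, the last component of the solution
to the Yule-Walker system G_k phi = r_k where
  (G_k)_{ij} = rho(|i - j|), (r_k)_i = rho(i), i,j = 1..k.
Equivalently, Durbin-Levinson gives phi_{kk} iteratively:
  phi_{11} = rho(1)
  phi_{kk} = [rho(k) - sum_{j=1..k-1} phi_{k-1,j} rho(k-j)]
            / [1 - sum_{j=1..k-1} phi_{k-1,j} rho(j)],
  phi_{k,j} = phi_{k-1,j} - phi_{kk} phi_{k-1,k-j},  j = 1..k-1.
Step k = 1:
  phi_11 = rho(1) = -0.7248.
Step k = 2:
  phi_22 = [rho(2) - phi_11 rho(1)] / [1 - phi_11 rho(1)] = [0.7413 - (-0.7248)(-0.7248)] / [1 - (-0.7248)(-0.7248)]
         = 0.21596496 / 0.47466496 = 0.455.
Therefore phi_{22} = 0.4550.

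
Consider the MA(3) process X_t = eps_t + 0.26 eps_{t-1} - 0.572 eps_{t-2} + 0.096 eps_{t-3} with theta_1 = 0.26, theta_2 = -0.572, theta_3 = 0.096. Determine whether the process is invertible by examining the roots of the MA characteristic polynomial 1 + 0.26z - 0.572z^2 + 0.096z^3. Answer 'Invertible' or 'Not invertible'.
\text{Invertible}

The MA(q) characteristic polynomial is P(z) = 1 + 0.26z - 0.572z^2 + 0.096z^3.
Invertibility requires all roots to lie outside the unit circle, i.e. |z| > 1 for every root.
Degree 3: look for a simple real root z0 first, then factor out (1 - z/z0) and solve the remaining quadratic.
Testing z0 = 5: P(5) = 1 + (0.26)(5) + (-0.572)(5)^2 + (0.096)(5)^3
  = 1 + (1.3) + (-14.3) + (12) = 0.  So z_0 = 5 is a root, |z_0| = 5.
Divide out the factor (1 - 0.2 z) = (1 - z/z0) (since 1/z0 = 0.2):
  P(z) = (1 - 0.2 z)(1 + (0.46) z + (-0.48) z^2)
  [check: z-coef 0.46 - (0.2) = 0.26; z^2-coef -0.48 - (0.2)(0.46) = -0.572; z^3-coef -(0.2)(-0.48) = 0.096.]
Remaining roots from the quadratic factor 1 + (0.46) z + (-0.48) z^2:
  Set 1 + (0.46) z + (-0.48) z^2 = 0, i.e. a z^2 + b z + c = 0 with a = -0.48, b = 0.46, c = 1.
  Discriminant D = b^2 - 4ac = (0.46)^2 - 4*(-0.48)*1 = 0.2116 - (-1.92) = 2.1316.
  D >= 0, so the roots are real: z = (-b +/- sqrt(D)) / (2a) = (-0.46 +/- 1.46) / (-0.96).
    z_1 = (-0.46 + 1.46) / (-0.96) = -1.0417,   |z_1| = 1.0417.
    z_2 = (-0.46 - 1.46) / (-0.96) = 2,   |z_2| = 2.
Moduli of all roots: 5.0000, 1.0417, 2.0000.
All moduli strictly greater than 1? Yes.
Verdict: Invertible.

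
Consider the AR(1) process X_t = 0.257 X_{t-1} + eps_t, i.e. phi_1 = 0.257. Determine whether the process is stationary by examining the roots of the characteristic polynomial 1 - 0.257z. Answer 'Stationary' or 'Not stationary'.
\text{Stationary}

The AR(p) characteristic polynomial is P(z) = 1 - 0.257z.
Stationarity requires all roots to lie outside the unit circle, i.e. |z| > 1 for every root.
This is linear in z: 1 + (-0.257) z = 0  =>  z = -1/(-0.257) = 3.891051,  |z| = 3.891051.
Moduli of all roots: 3.8911.
All moduli strictly greater than 1? Yes.
Verdict: Stationary.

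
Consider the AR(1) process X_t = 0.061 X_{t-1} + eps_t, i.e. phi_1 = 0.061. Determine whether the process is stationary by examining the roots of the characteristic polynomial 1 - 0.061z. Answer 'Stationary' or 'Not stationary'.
\text{Stationary}

The AR(p) characteristic polynomial is P(z) = 1 - 0.061z.
Stationarity requires all roots to lie outside the unit circle, i.e. |z| > 1 for every root.
This is linear in z: 1 + (-0.061) z = 0  =>  z = -1/(-0.061) = 16.393443,  |z| = 16.393443.
Moduli of all roots: 16.3934.
All moduli strictly greater than 1? Yes.
Verdict: Stationary.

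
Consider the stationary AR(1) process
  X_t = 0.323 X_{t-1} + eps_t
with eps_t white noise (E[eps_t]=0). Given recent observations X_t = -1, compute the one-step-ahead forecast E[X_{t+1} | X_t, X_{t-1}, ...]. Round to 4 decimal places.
E[X_{t+1} \mid \mathcal F_t] = -0.3230

For an AR(p) model X_t = c + sum_i phi_i X_{t-i} + eps_t, the
one-step-ahead conditional mean is
  E[X_{t+1} | X_t, ...] = c + sum_i phi_i X_{t+1-i}.
Substitute known values:
  E[X_{t+1} | ...] = (0.323) * (-1)
                   = -0.3230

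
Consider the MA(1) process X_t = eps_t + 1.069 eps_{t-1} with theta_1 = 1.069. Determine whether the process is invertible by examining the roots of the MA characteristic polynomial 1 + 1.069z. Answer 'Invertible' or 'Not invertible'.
\text{Not invertible}

The MA(q) characteristic polynomial is P(z) = 1 + 1.069z.
Invertibility requires all roots to lie outside the unit circle, i.e. |z| > 1 for every root.
This is linear in z: 1 + (1.069) z = 0  =>  z = -1/(1.069) = -0.935454,  |z| = 0.935454.
Moduli of all roots: 0.9355.
All moduli strictly greater than 1? No.
Verdict: Not invertible.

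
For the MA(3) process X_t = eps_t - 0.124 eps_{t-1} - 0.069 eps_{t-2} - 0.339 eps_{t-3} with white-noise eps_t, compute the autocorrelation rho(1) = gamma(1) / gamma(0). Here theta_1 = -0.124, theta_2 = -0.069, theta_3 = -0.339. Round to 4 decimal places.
\rho(1) = -0.0811

For an MA(q) process with theta_0 = 1, the autocovariance is
  gamma(k) = sigma^2 * sum_{i=0..q-k} theta_i * theta_{i+k},
and rho(k) = gamma(k) / gamma(0). Sigma^2 cancels.
  numerator   = (1)*(-0.124) + (-0.124)*(-0.069) + (-0.069)*(-0.339) = -0.092053.
  denominator = (1)^2 + (-0.124)^2 + (-0.069)^2 + (-0.339)^2 = 1.135058.
  rho(1) = -0.092053 / 1.135058 = -0.0811.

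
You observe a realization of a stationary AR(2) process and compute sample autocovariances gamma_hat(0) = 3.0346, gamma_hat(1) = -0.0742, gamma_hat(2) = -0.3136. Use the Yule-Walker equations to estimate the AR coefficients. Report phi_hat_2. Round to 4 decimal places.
\hat\phi_{2} = -0.1040

The Yule-Walker equations for an AR(p) process read, in matrix form,
  Gamma_p phi = r_p,   with   (Gamma_p)_{ij} = gamma(|i - j|),
                       (r_p)_i = gamma(i),   i,j = 1..p.
Substitute the sample gammas (Toeplitz matrix and right-hand side of size 2):
  Gamma_p = [[3.0346, -0.0742], [-0.0742, 3.0346]]
  r_p     = [-0.0742, -0.3136]
Written out:
  3.0346 phi_1 - 0.0742 phi_2 = -0.0742
  -0.0742 phi_1 + 3.0346 phi_2 = -0.3136
Solve by Cramer's rule:
  det = gamma(0)^2 - gamma(1)^2 = (3.0346)^2 - (-0.0742)^2 = 9.20879716 - 0.00550564 = 9.20329152
  phi_hat_1 = [gamma(1) gamma(0) - gamma(1) gamma(2)] / det = [(-0.0742)(3.0346) - (-0.0742)(-0.3136)] / 9.20329152 = -0.24843644 / 9.20329152 = -0.027
  phi_hat_2 = [gamma(0) gamma(2) - gamma(1)^2] / det = [(3.0346)(-0.3136) - (-0.0742)^2] / 9.20329152 = -0.9571562 / 9.20329152 = -0.104
So phi_hat = [-0.0270, -0.1040].
Therefore phi_hat_2 = -0.1040.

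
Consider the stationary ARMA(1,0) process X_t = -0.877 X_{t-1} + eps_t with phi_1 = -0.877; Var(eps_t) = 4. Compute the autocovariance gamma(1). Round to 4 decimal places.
\gamma(1) = -15.1946

Multiply the model equation by X_{t-k} and take expectations. With theta_0 = psi_0 = 1 and psi_j the MA(infinity) weights, this gives
  gamma(k) - sum_i phi_i gamma(k-i) = c_k,
  c_k = sigma^2 * sum_{j=k..q} theta_j psi_{j-k}   (c_k = 0 for k > q),
using gamma(-m) = gamma(m).
Pure AR (q = 0): c_0 = sigma^2 = 4, c_k = 0 for k >= 1.
Equations for k = 0 and k = 1 (AR order 1):
  gamma(0) = phi_1 gamma(1) + c_0
  gamma(1) = phi_1 gamma(0) + c_1
Substituting the second into the first: gamma(0) (1 - phi_1^2) = c_0 + phi_1 c_1, so
  gamma(0) = c_0 / (1 - phi_1^2) = 4 / (1 - (-0.877)^2) = 4 / 0.230871 = 17.325693.
  gamma(1) = phi_1 gamma(0) = (-0.877)(17.325693) = -15.194633.
Therefore gamma(1) = -15.1946 (to 4 decimal places).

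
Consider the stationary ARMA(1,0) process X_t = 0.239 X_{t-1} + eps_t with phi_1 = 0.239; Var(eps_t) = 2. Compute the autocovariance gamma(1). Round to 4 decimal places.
\gamma(1) = 0.5070

Multiply the model equation by X_{t-k} and take expectations. With theta_0 = psi_0 = 1 and psi_j the MA(infinity) weights, this gives
  gamma(k) - sum_i phi_i gamma(k-i) = c_k,
  c_k = sigma^2 * sum_{j=k..q} theta_j psi_{j-k}   (c_k = 0 for k > q),
using gamma(-m) = gamma(m).
Pure AR (q = 0): c_0 = sigma^2 = 2, c_k = 0 for k >= 1.
Equations for k = 0 and k = 1 (AR order 1):
  gamma(0) = phi_1 gamma(1) + c_0
  gamma(1) = phi_1 gamma(0) + c_1
Substituting the second into the first: gamma(0) (1 - phi_1^2) = c_0 + phi_1 c_1, so
  gamma(0) = c_0 / (1 - phi_1^2) = 2 / (1 - (0.239)^2) = 2 / 0.942879 = 2.121163.
  gamma(1) = phi_1 gamma(0) = (0.239)(2.121163) = 0.506958.
Therefore gamma(1) = 0.5070 (to 4 decimal places).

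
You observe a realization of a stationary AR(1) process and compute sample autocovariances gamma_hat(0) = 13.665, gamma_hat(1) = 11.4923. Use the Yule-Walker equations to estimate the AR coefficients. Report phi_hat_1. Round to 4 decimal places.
\hat\phi_{1} = 0.8410

The Yule-Walker equations for an AR(p) process read, in matrix form,
  Gamma_p phi = r_p,   with   (Gamma_p)_{ij} = gamma(|i - j|),
                       (r_p)_i = gamma(i),   i,j = 1..p.
Substitute the sample gammas (Toeplitz matrix and right-hand side of size 1):
  Gamma_p = [[13.665]]
  r_p     = [11.4923]
With p = 1 this is the single equation gamma(0) phi_1 = gamma(1):
  phi_hat_1 = gamma(1) / gamma(0) = 11.4923 / 13.665 = 0.8410.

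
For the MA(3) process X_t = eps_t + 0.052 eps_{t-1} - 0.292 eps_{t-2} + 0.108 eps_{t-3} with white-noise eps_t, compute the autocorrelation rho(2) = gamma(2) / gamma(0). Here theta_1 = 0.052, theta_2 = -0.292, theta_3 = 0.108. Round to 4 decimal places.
\rho(2) = -0.2604

For an MA(q) process with theta_0 = 1, the autocovariance is
  gamma(k) = sigma^2 * sum_{i=0..q-k} theta_i * theta_{i+k},
and rho(k) = gamma(k) / gamma(0). Sigma^2 cancels.
  numerator   = (1)*(-0.292) + (0.052)*(0.108) = -0.286384.
  denominator = (1)^2 + (0.052)^2 + (-0.292)^2 + (0.108)^2 = 1.099632.
  rho(2) = -0.286384 / 1.099632 = -0.2604.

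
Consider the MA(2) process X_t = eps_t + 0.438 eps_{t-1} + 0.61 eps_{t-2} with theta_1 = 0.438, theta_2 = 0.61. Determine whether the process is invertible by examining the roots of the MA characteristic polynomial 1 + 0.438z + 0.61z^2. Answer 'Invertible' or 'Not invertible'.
\text{Invertible}

The MA(q) characteristic polynomial is P(z) = 1 + 0.438z + 0.61z^2.
Invertibility requires all roots to lie outside the unit circle, i.e. |z| > 1 for every root.
Set 1 + (0.438) z + (0.61) z^2 = 0, i.e. a z^2 + b z + c = 0 with a = 0.61, b = 0.438, c = 1.
Discriminant D = b^2 - 4ac = (0.438)^2 - 4*(0.61)*1 = 0.191844 - (2.44) = -2.248156.
D < 0, so the roots are the complex-conjugate pair z = (-b +/- i sqrt(-D)) / (2a) = -0.359 +/- 1.229i.
For a conjugate pair |z|^2 = z * conj(z) = (product of roots) = c/a = 1/(0.61) = 1.639344, so |z| = sqrt(1.639344) = 1.2804 for both roots.
Moduli of all roots: 1.2804, 1.2804.
All moduli strictly greater than 1? Yes.
Verdict: Invertible.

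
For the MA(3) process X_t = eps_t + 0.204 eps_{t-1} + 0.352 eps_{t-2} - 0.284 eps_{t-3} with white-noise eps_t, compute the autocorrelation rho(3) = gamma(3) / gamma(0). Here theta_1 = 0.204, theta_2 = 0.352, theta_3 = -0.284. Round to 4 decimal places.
\rho(3) = -0.2279

For an MA(q) process with theta_0 = 1, the autocovariance is
  gamma(k) = sigma^2 * sum_{i=0..q-k} theta_i * theta_{i+k},
and rho(k) = gamma(k) / gamma(0). Sigma^2 cancels.
  numerator   = (1)*(-0.284) = -0.284.
  denominator = (1)^2 + (0.204)^2 + (0.352)^2 + (-0.284)^2 = 1.246176.
  rho(3) = -0.284 / 1.246176 = -0.2279.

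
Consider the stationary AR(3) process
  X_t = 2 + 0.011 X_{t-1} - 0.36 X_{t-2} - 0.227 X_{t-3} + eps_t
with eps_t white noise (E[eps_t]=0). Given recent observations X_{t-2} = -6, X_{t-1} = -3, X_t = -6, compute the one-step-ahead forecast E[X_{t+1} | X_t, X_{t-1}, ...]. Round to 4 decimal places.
E[X_{t+1} \mid \mathcal F_t] = 4.3760

For an AR(p) model X_t = c + sum_i phi_i X_{t-i} + eps_t, the
one-step-ahead conditional mean is
  E[X_{t+1} | X_t, ...] = c + sum_i phi_i X_{t+1-i}.
Substitute known values:
  E[X_{t+1} | ...] = 2 + (0.011) * (-6) + (-0.36) * (-3) + (-0.227) * (-6)
                   = 4.3760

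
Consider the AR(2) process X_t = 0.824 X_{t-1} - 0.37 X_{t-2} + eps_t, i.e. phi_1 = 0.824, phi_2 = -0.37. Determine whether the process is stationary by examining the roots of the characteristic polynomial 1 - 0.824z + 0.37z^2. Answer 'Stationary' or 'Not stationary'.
\text{Stationary}

The AR(p) characteristic polynomial is P(z) = 1 - 0.824z + 0.37z^2.
Stationarity requires all roots to lie outside the unit circle, i.e. |z| > 1 for every root.
Set 1 + (-0.824) z + (0.37) z^2 = 0, i.e. a z^2 + b z + c = 0 with a = 0.37, b = -0.824, c = 1.
Discriminant D = b^2 - 4ac = (-0.824)^2 - 4*(0.37)*1 = 0.678976 - (1.48) = -0.801024.
D < 0, so the roots are the complex-conjugate pair z = (-b +/- i sqrt(-D)) / (2a) = 1.1135 +/- 1.2095i.
For a conjugate pair |z|^2 = z * conj(z) = (product of roots) = c/a = 1/(0.37) = 2.702703, so |z| = sqrt(2.702703) = 1.644 for both roots.
Moduli of all roots: 1.6440, 1.6440.
All moduli strictly greater than 1? Yes.
Verdict: Stationary.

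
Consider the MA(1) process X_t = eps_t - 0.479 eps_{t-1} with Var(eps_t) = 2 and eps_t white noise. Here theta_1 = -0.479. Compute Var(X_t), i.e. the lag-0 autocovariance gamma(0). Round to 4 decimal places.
\gamma(0) = 2.4589

For an MA(q) process X_t = eps_t + sum_i theta_i eps_{t-i} with
Var(eps_t) = sigma^2, the variance is
  gamma(0) = sigma^2 * (1 + sum_i theta_i^2).
  sum_i theta_i^2 = (-0.479)^2 = 0.229441.
  gamma(0) = 2 * (1 + 0.229441) = 2 * 1.229441 = 2.458882, which rounds to 2.4589.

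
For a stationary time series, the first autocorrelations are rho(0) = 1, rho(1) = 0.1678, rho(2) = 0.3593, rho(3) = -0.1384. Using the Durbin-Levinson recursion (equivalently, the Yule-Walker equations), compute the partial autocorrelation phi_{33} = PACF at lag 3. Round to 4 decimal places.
\phi_{33} = -0.2739

The PACF at lag k is phi_{kk}, the last component of the solution
to the Yule-Walker system G_k phi = r_k where
  (G_k)_{ij} = rho(|i - j|), (r_k)_i = rho(i), i,j = 1..k.
Equivalently, Durbin-Levinson gives phi_{kk} iteratively:
  phi_{11} = rho(1)
  phi_{kk} = [rho(k) - sum_{j=1..k-1} phi_{k-1,j} rho(k-j)]
            / [1 - sum_{j=1..k-1} phi_{k-1,j} rho(j)],
  phi_{k,j} = phi_{k-1,j} - phi_{kk} phi_{k-1,k-j},  j = 1..k-1.
Step k = 1:
  phi_11 = rho(1) = 0.1678.
Step k = 2:
  phi_22 = [rho(2) - phi_11 rho(1)] / [1 - phi_11 rho(1)] = [0.3593 - (0.1678)(0.1678)] / [1 - (0.1678)(0.1678)]
         = 0.33114316 / 0.97184316 = 0.340737.
  Update: phi_21 = phi_11 - phi_22 phi_11 = 0.1678 - (0.340737)(0.1678) = 0.110624.
Step k = 3:
  phi_33 = [rho(3) - phi_21 rho(2) - phi_22 rho(1)] / [1 - phi_21 rho(1) - phi_22 rho(2)]
    numerator   = -0.1384 - (0.110624)(0.3593) - (0.340737)(0.1678) = -0.23532302
    denominator = 1 - (0.110624)(0.1678) - (0.340737)(0.3593) = 0.85901035
  phi_33 = -0.23532302 / 0.85901035 = -0.2739.
Therefore phi_{33} = -0.2739.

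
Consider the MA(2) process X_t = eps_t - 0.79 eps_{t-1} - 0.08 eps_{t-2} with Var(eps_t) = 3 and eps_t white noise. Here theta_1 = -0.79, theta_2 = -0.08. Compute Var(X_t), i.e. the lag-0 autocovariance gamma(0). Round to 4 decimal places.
\gamma(0) = 4.8915

For an MA(q) process X_t = eps_t + sum_i theta_i eps_{t-i} with
Var(eps_t) = sigma^2, the variance is
  gamma(0) = sigma^2 * (1 + sum_i theta_i^2).
  sum_i theta_i^2 = (-0.79)^2 + (-0.08)^2 = 0.6241 + 0.0064 = 0.6305.
  gamma(0) = 3 * (1 + 0.6305) = 3 * 1.6305 = 4.8915.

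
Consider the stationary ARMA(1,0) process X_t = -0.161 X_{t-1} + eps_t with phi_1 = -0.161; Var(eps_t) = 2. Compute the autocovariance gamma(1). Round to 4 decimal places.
\gamma(1) = -0.3306

Multiply the model equation by X_{t-k} and take expectations. With theta_0 = psi_0 = 1 and psi_j the MA(infinity) weights, this gives
  gamma(k) - sum_i phi_i gamma(k-i) = c_k,
  c_k = sigma^2 * sum_{j=k..q} theta_j psi_{j-k}   (c_k = 0 for k > q),
using gamma(-m) = gamma(m).
Pure AR (q = 0): c_0 = sigma^2 = 2, c_k = 0 for k >= 1.
Equations for k = 0 and k = 1 (AR order 1):
  gamma(0) = phi_1 gamma(1) + c_0
  gamma(1) = phi_1 gamma(0) + c_1
Substituting the second into the first: gamma(0) (1 - phi_1^2) = c_0 + phi_1 c_1, so
  gamma(0) = c_0 / (1 - phi_1^2) = 2 / (1 - (-0.161)^2) = 2 / 0.974079 = 2.053222.
  gamma(1) = phi_1 gamma(0) = (-0.161)(2.053222) = -0.330569.
Therefore gamma(1) = -0.3306 (to 4 decimal places).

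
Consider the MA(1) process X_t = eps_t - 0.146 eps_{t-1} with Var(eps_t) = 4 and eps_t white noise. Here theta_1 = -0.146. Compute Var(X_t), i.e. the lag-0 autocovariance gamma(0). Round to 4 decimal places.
\gamma(0) = 4.0853

For an MA(q) process X_t = eps_t + sum_i theta_i eps_{t-i} with
Var(eps_t) = sigma^2, the variance is
  gamma(0) = sigma^2 * (1 + sum_i theta_i^2).
  sum_i theta_i^2 = (-0.146)^2 = 0.021316.
  gamma(0) = 4 * (1 + 0.021316) = 4 * 1.021316 = 4.085264, which rounds to 4.0853.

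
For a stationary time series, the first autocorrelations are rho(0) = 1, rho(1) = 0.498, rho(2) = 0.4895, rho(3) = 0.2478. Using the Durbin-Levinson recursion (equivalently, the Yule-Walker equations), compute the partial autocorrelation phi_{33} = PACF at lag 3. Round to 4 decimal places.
\phi_{33} = -0.1151

The PACF at lag k is phi_{kk}, the last component of the solution
to the Yule-Walker system G_k phi = r_k where
  (G_k)_{ij} = rho(|i - j|), (r_k)_i = rho(i), i,j = 1..k.
Equivalently, Durbin-Levinson gives phi_{kk} iteratively:
  phi_{11} = rho(1)
  phi_{kk} = [rho(k) - sum_{j=1..k-1} phi_{k-1,j} rho(k-j)]
            / [1 - sum_{j=1..k-1} phi_{k-1,j} rho(j)],
  phi_{k,j} = phi_{k-1,j} - phi_{kk} phi_{k-1,k-j},  j = 1..k-1.
Step k = 1:
  phi_11 = rho(1) = 0.498.
Step k = 2:
  phi_22 = [rho(2) - phi_11 rho(1)] / [1 - phi_11 rho(1)] = [0.4895 - (0.498)(0.498)] / [1 - (0.498)(0.498)]
         = 0.241496 / 0.751996 = 0.32114.
  Update: phi_21 = phi_11 - phi_22 phi_11 = 0.498 - (0.32114)(0.498) = 0.338072.
Step k = 3:
  phi_33 = [rho(3) - phi_21 rho(2) - phi_22 rho(1)] / [1 - phi_21 rho(1) - phi_22 rho(2)]
    numerator   = 0.2478 - (0.338072)(0.4895) - (0.32114)(0.498) = -0.0776141
    denominator = 1 - (0.338072)(0.498) - (0.32114)(0.4895) = 0.67444197
  phi_33 = -0.0776141 / 0.67444197 = -0.1151.
Therefore phi_{33} = -0.1151.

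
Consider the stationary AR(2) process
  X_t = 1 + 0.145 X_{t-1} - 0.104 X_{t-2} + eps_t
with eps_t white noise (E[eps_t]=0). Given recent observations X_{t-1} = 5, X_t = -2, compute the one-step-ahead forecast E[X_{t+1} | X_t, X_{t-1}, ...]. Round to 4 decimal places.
E[X_{t+1} \mid \mathcal F_t] = 0.1900

For an AR(p) model X_t = c + sum_i phi_i X_{t-i} + eps_t, the
one-step-ahead conditional mean is
  E[X_{t+1} | X_t, ...] = c + sum_i phi_i X_{t+1-i}.
Substitute known values:
  E[X_{t+1} | ...] = 1 + (0.145) * (-2) + (-0.104) * (5)
                   = 0.1900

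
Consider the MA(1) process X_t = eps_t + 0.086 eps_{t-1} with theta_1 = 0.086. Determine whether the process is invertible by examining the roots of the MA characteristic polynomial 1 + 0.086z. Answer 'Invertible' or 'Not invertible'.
\text{Invertible}

The MA(q) characteristic polynomial is P(z) = 1 + 0.086z.
Invertibility requires all roots to lie outside the unit circle, i.e. |z| > 1 for every root.
This is linear in z: 1 + (0.086) z = 0  =>  z = -1/(0.086) = -11.627907,  |z| = 11.627907.
Moduli of all roots: 11.6279.
All moduli strictly greater than 1? Yes.
Verdict: Invertible.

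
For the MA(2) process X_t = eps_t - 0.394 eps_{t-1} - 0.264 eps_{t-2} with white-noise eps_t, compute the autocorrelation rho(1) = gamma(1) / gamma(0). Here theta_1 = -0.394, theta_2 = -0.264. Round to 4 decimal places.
\rho(1) = -0.2367

For an MA(q) process with theta_0 = 1, the autocovariance is
  gamma(k) = sigma^2 * sum_{i=0..q-k} theta_i * theta_{i+k},
and rho(k) = gamma(k) / gamma(0). Sigma^2 cancels.
  numerator   = (1)*(-0.394) + (-0.394)*(-0.264) = -0.289984.
  denominator = (1)^2 + (-0.394)^2 + (-0.264)^2 = 1.224932.
  rho(1) = -0.289984 / 1.224932 = -0.2367.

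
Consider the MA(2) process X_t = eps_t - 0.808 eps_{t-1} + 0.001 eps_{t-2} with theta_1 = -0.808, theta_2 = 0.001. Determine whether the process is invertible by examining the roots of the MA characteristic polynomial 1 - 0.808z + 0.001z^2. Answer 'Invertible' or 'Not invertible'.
\text{Invertible}

The MA(q) characteristic polynomial is P(z) = 1 - 0.808z + 0.001z^2.
Invertibility requires all roots to lie outside the unit circle, i.e. |z| > 1 for every root.
Set 1 + (-0.808) z + (0.001) z^2 = 0, i.e. a z^2 + b z + c = 0 with a = 0.001, b = -0.808, c = 1.
Discriminant D = b^2 - 4ac = (-0.808)^2 - 4*(0.001)*1 = 0.652864 - (0.004) = 0.648864.
D >= 0, so the roots are real: z = (-b +/- sqrt(D)) / (2a) = (0.808 +/- 0.805521) / (0.002).
  z_1 = (0.808 + 0.805521) / (0.002) = 806.7605,   |z_1| = 806.7605.
  z_2 = (0.808 - 0.805521) / (0.002) = 1.2395,   |z_2| = 1.2395.
Moduli of all roots: 806.7605, 1.2395.
All moduli strictly greater than 1? Yes.
Verdict: Invertible.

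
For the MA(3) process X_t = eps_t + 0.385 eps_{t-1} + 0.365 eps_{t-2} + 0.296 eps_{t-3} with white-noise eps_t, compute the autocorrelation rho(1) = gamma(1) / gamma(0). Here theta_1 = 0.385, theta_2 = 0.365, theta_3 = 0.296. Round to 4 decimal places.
\rho(1) = 0.4628

For an MA(q) process with theta_0 = 1, the autocovariance is
  gamma(k) = sigma^2 * sum_{i=0..q-k} theta_i * theta_{i+k},
and rho(k) = gamma(k) / gamma(0). Sigma^2 cancels.
  numerator   = (1)*(0.385) + (0.385)*(0.365) + (0.365)*(0.296) = 0.633565.
  denominator = (1)^2 + (0.385)^2 + (0.365)^2 + (0.296)^2 = 1.369066.
  rho(1) = 0.633565 / 1.369066 = 0.4628.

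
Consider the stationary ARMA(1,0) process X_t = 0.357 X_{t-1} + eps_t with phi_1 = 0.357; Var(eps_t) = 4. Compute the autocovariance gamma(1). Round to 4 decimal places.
\gamma(1) = 1.6366

Multiply the model equation by X_{t-k} and take expectations. With theta_0 = psi_0 = 1 and psi_j the MA(infinity) weights, this gives
  gamma(k) - sum_i phi_i gamma(k-i) = c_k,
  c_k = sigma^2 * sum_{j=k..q} theta_j psi_{j-k}   (c_k = 0 for k > q),
using gamma(-m) = gamma(m).
Pure AR (q = 0): c_0 = sigma^2 = 4, c_k = 0 for k >= 1.
Equations for k = 0 and k = 1 (AR order 1):
  gamma(0) = phi_1 gamma(1) + c_0
  gamma(1) = phi_1 gamma(0) + c_1
Substituting the second into the first: gamma(0) (1 - phi_1^2) = c_0 + phi_1 c_1, so
  gamma(0) = c_0 / (1 - phi_1^2) = 4 / (1 - (0.357)^2) = 4 / 0.872551 = 4.584259.
  gamma(1) = phi_1 gamma(0) = (0.357)(4.584259) = 1.636581.
Therefore gamma(1) = 1.6366 (to 4 decimal places).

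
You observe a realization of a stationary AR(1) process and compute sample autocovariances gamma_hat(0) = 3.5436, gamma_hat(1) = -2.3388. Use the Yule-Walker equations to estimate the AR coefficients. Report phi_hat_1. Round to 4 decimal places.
\hat\phi_{1} = -0.6600

The Yule-Walker equations for an AR(p) process read, in matrix form,
  Gamma_p phi = r_p,   with   (Gamma_p)_{ij} = gamma(|i - j|),
                       (r_p)_i = gamma(i),   i,j = 1..p.
Substitute the sample gammas (Toeplitz matrix and right-hand side of size 1):
  Gamma_p = [[3.5436]]
  r_p     = [-2.3388]
With p = 1 this is the single equation gamma(0) phi_1 = gamma(1):
  phi_hat_1 = gamma(1) / gamma(0) = -2.3388 / 3.5436 = -0.6600.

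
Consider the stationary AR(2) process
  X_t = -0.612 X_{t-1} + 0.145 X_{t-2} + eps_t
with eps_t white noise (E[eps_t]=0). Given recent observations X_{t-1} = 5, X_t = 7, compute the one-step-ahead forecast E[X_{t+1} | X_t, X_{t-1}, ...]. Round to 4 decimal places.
E[X_{t+1} \mid \mathcal F_t] = -3.5590

For an AR(p) model X_t = c + sum_i phi_i X_{t-i} + eps_t, the
one-step-ahead conditional mean is
  E[X_{t+1} | X_t, ...] = c + sum_i phi_i X_{t+1-i}.
Substitute known values:
  E[X_{t+1} | ...] = (-0.612) * (7) + (0.145) * (5)
                   = -3.5590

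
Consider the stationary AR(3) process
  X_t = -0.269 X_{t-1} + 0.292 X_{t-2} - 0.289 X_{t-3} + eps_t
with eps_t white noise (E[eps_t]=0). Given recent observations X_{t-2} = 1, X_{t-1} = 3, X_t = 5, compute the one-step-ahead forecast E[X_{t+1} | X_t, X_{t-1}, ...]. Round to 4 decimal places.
E[X_{t+1} \mid \mathcal F_t] = -0.7580

For an AR(p) model X_t = c + sum_i phi_i X_{t-i} + eps_t, the
one-step-ahead conditional mean is
  E[X_{t+1} | X_t, ...] = c + sum_i phi_i X_{t+1-i}.
Substitute known values:
  E[X_{t+1} | ...] = (-0.269) * (5) + (0.292) * (3) + (-0.289) * (1)
                   = -0.7580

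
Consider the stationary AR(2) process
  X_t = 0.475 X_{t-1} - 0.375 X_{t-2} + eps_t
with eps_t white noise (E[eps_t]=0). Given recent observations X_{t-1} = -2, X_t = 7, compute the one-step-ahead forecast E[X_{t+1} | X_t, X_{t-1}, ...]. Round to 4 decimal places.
E[X_{t+1} \mid \mathcal F_t] = 4.0750

For an AR(p) model X_t = c + sum_i phi_i X_{t-i} + eps_t, the
one-step-ahead conditional mean is
  E[X_{t+1} | X_t, ...] = c + sum_i phi_i X_{t+1-i}.
Substitute known values:
  E[X_{t+1} | ...] = (0.475) * (7) + (-0.375) * (-2)
                   = 4.0750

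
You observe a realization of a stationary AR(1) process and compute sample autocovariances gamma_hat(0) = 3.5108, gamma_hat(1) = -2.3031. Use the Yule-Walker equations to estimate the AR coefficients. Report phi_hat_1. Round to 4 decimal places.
\hat\phi_{1} = -0.6560

The Yule-Walker equations for an AR(p) process read, in matrix form,
  Gamma_p phi = r_p,   with   (Gamma_p)_{ij} = gamma(|i - j|),
                       (r_p)_i = gamma(i),   i,j = 1..p.
Substitute the sample gammas (Toeplitz matrix and right-hand side of size 1):
  Gamma_p = [[3.5108]]
  r_p     = [-2.3031]
With p = 1 this is the single equation gamma(0) phi_1 = gamma(1):
  phi_hat_1 = gamma(1) / gamma(0) = -2.3031 / 3.5108 = -0.6560.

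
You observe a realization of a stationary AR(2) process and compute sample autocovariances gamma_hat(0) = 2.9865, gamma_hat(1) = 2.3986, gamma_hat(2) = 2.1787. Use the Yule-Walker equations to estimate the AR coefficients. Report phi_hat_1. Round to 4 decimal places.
\hat\phi_{1} = 0.6120

The Yule-Walker equations for an AR(p) process read, in matrix form,
  Gamma_p phi = r_p,   with   (Gamma_p)_{ij} = gamma(|i - j|),
                       (r_p)_i = gamma(i),   i,j = 1..p.
Substitute the sample gammas (Toeplitz matrix and right-hand side of size 2):
  Gamma_p = [[2.9865, 2.3986], [2.3986, 2.9865]]
  r_p     = [2.3986, 2.1787]
Written out:
  2.9865 phi_1 + 2.3986 phi_2 = 2.3986
  2.3986 phi_1 + 2.9865 phi_2 = 2.1787
Solve by Cramer's rule:
  det = gamma(0)^2 - gamma(1)^2 = (2.9865)^2 - (2.3986)^2 = 8.91918225 - 5.75328196 = 3.16590029
  phi_hat_1 = [gamma(1) gamma(0) - gamma(1) gamma(2)] / det = [(2.3986)(2.9865) - (2.3986)(2.1787)] / 3.16590029 = 1.93758908 / 3.16590029 = 0.612
  phi_hat_2 = [gamma(0) gamma(2) - gamma(1)^2] / det = [(2.9865)(2.1787) - (2.3986)^2] / 3.16590029 = 0.75340559 / 3.16590029 = 0.238
So phi_hat = [0.6120, 0.2380].
Therefore phi_hat_1 = 0.6120.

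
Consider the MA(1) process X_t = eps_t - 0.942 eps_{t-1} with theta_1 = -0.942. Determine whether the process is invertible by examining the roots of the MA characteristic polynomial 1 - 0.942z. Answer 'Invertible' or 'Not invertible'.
\text{Invertible}

The MA(q) characteristic polynomial is P(z) = 1 - 0.942z.
Invertibility requires all roots to lie outside the unit circle, i.e. |z| > 1 for every root.
This is linear in z: 1 + (-0.942) z = 0  =>  z = -1/(-0.942) = 1.061571,  |z| = 1.061571.
Moduli of all roots: 1.0616.
All moduli strictly greater than 1? Yes.
Verdict: Invertible.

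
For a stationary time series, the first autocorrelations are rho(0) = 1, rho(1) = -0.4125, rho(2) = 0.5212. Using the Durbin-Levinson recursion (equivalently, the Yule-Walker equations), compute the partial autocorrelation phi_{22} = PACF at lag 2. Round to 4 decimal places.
\phi_{22} = 0.4230

The PACF at lag k is phi_{kk}, the last component of the solution
to the Yule-Walker system G_k phi = r_k where
  (G_k)_{ij} = rho(|i - j|), (r_k)_i = rho(i), i,j = 1..k.
Equivalently, Durbin-Levinson gives phi_{kk} iteratively:
  phi_{11} = rho(1)
  phi_{kk} = [rho(k) - sum_{j=1..k-1} phi_{k-1,j} rho(k-j)]
            / [1 - sum_{j=1..k-1} phi_{k-1,j} rho(j)],
  phi_{k,j} = phi_{k-1,j} - phi_{kk} phi_{k-1,k-j},  j = 1..k-1.
Step k = 1:
  phi_11 = rho(1) = -0.4125.
Step k = 2:
  phi_22 = [rho(2) - phi_11 rho(1)] / [1 - phi_11 rho(1)] = [0.5212 - (-0.4125)(-0.4125)] / [1 - (-0.4125)(-0.4125)]
         = 0.35104375 / 0.82984375 = 0.423.
Therefore phi_{22} = 0.4230.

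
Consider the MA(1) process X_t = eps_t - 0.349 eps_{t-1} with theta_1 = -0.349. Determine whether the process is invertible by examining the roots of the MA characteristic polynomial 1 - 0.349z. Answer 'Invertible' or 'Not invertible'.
\text{Invertible}

The MA(q) characteristic polynomial is P(z) = 1 - 0.349z.
Invertibility requires all roots to lie outside the unit circle, i.e. |z| > 1 for every root.
This is linear in z: 1 + (-0.349) z = 0  =>  z = -1/(-0.349) = 2.86533,  |z| = 2.86533.
Moduli of all roots: 2.8653.
All moduli strictly greater than 1? Yes.
Verdict: Invertible.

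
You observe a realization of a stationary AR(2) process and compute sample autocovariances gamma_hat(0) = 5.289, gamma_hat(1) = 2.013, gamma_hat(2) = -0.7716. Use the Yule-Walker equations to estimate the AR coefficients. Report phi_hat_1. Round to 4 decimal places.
\hat\phi_{1} = 0.5100

The Yule-Walker equations for an AR(p) process read, in matrix form,
  Gamma_p phi = r_p,   with   (Gamma_p)_{ij} = gamma(|i - j|),
                       (r_p)_i = gamma(i),   i,j = 1..p.
Substitute the sample gammas (Toeplitz matrix and right-hand side of size 2):
  Gamma_p = [[5.289, 2.013], [2.013, 5.289]]
  r_p     = [2.013, -0.7716]
Written out:
  5.289 phi_1 + 2.013 phi_2 = 2.013
  2.013 phi_1 + 5.289 phi_2 = -0.7716
Solve by Cramer's rule:
  det = gamma(0)^2 - gamma(1)^2 = (5.289)^2 - (2.013)^2 = 27.973521 - 4.052169 = 23.921352
  phi_hat_1 = [gamma(1) gamma(0) - gamma(1) gamma(2)] / det = [(2.013)(5.289) - (2.013)(-0.7716)] / 23.921352 = 12.1999878 / 23.921352 = 0.51
  phi_hat_2 = [gamma(0) gamma(2) - gamma(1)^2] / det = [(5.289)(-0.7716) - (2.013)^2] / 23.921352 = -8.1331614 / 23.921352 = -0.34
So phi_hat = [0.5100, -0.3400].
Therefore phi_hat_1 = 0.5100.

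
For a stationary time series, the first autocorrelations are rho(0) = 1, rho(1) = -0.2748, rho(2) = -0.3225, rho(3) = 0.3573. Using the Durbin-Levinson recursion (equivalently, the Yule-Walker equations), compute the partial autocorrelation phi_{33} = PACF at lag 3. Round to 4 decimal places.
\phi_{33} = 0.1490

The PACF at lag k is phi_{kk}, the last component of the solution
to the Yule-Walker system G_k phi = r_k where
  (G_k)_{ij} = rho(|i - j|), (r_k)_i = rho(i), i,j = 1..k.
Equivalently, Durbin-Levinson gives phi_{kk} iteratively:
  phi_{11} = rho(1)
  phi_{kk} = [rho(k) - sum_{j=1..k-1} phi_{k-1,j} rho(k-j)]
            / [1 - sum_{j=1..k-1} phi_{k-1,j} rho(j)],
  phi_{k,j} = phi_{k-1,j} - phi_{kk} phi_{k-1,k-j},  j = 1..k-1.
Step k = 1:
  phi_11 = rho(1) = -0.2748.
Step k = 2:
  phi_22 = [rho(2) - phi_11 rho(1)] / [1 - phi_11 rho(1)] = [-0.3225 - (-0.2748)(-0.2748)] / [1 - (-0.2748)(-0.2748)]
         = -0.39801504 / 0.92448496 = -0.430526.
  Update: phi_21 = phi_11 - phi_22 phi_11 = -0.2748 - (-0.430526)(-0.2748) = -0.393109.
Step k = 3:
  phi_33 = [rho(3) - phi_21 rho(2) - phi_22 rho(1)] / [1 - phi_21 rho(1) - phi_22 rho(2)]
    numerator   = 0.3573 - (-0.393109)(-0.3225) - (-0.430526)(-0.2748) = 0.11221386
    denominator = 1 - (-0.393109)(-0.2748) - (-0.430526)(-0.3225) = 0.75312904
  phi_33 = 0.11221386 / 0.75312904 = 0.149.
Therefore phi_{33} = 0.1490.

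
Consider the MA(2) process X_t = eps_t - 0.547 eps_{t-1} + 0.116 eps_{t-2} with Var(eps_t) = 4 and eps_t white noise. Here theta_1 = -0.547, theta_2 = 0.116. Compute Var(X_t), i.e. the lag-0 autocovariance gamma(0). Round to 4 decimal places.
\gamma(0) = 5.2507

For an MA(q) process X_t = eps_t + sum_i theta_i eps_{t-i} with
Var(eps_t) = sigma^2, the variance is
  gamma(0) = sigma^2 * (1 + sum_i theta_i^2).
  sum_i theta_i^2 = (-0.547)^2 + (0.116)^2 = 0.299209 + 0.013456 = 0.312665.
  gamma(0) = 4 * (1 + 0.312665) = 4 * 1.312665 = 5.25066, which rounds to 5.2507.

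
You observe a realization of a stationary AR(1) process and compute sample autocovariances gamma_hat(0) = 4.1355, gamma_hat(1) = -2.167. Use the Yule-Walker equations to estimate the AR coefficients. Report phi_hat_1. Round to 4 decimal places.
\hat\phi_{1} = -0.5240

The Yule-Walker equations for an AR(p) process read, in matrix form,
  Gamma_p phi = r_p,   with   (Gamma_p)_{ij} = gamma(|i - j|),
                       (r_p)_i = gamma(i),   i,j = 1..p.
Substitute the sample gammas (Toeplitz matrix and right-hand side of size 1):
  Gamma_p = [[4.1355]]
  r_p     = [-2.167]
With p = 1 this is the single equation gamma(0) phi_1 = gamma(1):
  phi_hat_1 = gamma(1) / gamma(0) = -2.167 / 4.1355 = -0.5240.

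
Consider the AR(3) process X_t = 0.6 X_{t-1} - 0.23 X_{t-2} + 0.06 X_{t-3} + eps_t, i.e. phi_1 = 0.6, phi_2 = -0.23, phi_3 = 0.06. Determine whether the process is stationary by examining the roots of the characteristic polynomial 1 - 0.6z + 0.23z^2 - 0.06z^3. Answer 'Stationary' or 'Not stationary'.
\text{Stationary}

The AR(p) characteristic polynomial is P(z) = 1 - 0.6z + 0.23z^2 - 0.06z^3.
Stationarity requires all roots to lie outside the unit circle, i.e. |z| > 1 for every root.
Degree 3: look for a simple real root z0 first, then factor out (1 - z/z0) and solve the remaining quadratic.
Testing z0 = 2.5: P(2.5) = 1 + (-0.6)(2.5) + (0.23)(2.5)^2 + (-0.06)(2.5)^3
  = 1 + (-1.5) + (1.4375) + (-0.9375) = 0.  So z_0 = 2.5 is a root, |z_0| = 2.5.
Divide out the factor (1 - 0.4 z) = (1 - z/z0) (since 1/z0 = 0.4):
  P(z) = (1 - 0.4 z)(1 + (-0.2) z + (0.15) z^2)
  [check: z-coef -0.2 - (0.4) = -0.6; z^2-coef 0.15 - (0.4)(-0.2) = 0.23; z^3-coef -(0.4)(0.15) = -0.06.]
Remaining roots from the quadratic factor 1 + (-0.2) z + (0.15) z^2:
  Set 1 + (-0.2) z + (0.15) z^2 = 0, i.e. a z^2 + b z + c = 0 with a = 0.15, b = -0.2, c = 1.
  Discriminant D = b^2 - 4ac = (-0.2)^2 - 4*(0.15)*1 = 0.04 - (0.6) = -0.56.
  D < 0, so the roots are the complex-conjugate pair z = (-b +/- i sqrt(-D)) / (2a) = 0.6667 +/- 2.4944i.
  For a conjugate pair |z|^2 = z * conj(z) = (product of roots) = c/a = 1/(0.15) = 6.666667, so |z| = sqrt(6.666667) = 2.582 for both roots.
Moduli of all roots: 2.5000, 2.5820, 2.5820.
All moduli strictly greater than 1? Yes.
Verdict: Stationary.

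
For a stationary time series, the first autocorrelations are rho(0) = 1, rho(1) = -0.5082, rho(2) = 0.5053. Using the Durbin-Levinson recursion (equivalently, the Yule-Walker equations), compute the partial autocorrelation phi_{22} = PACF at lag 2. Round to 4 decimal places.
\phi_{22} = 0.3330

The PACF at lag k is phi_{kk}, the last component of the solution
to the Yule-Walker system G_k phi = r_k where
  (G_k)_{ij} = rho(|i - j|), (r_k)_i = rho(i), i,j = 1..k.
Equivalently, Durbin-Levinson gives phi_{kk} iteratively:
  phi_{11} = rho(1)
  phi_{kk} = [rho(k) - sum_{j=1..k-1} phi_{k-1,j} rho(k-j)]
            / [1 - sum_{j=1..k-1} phi_{k-1,j} rho(j)],
  phi_{k,j} = phi_{k-1,j} - phi_{kk} phi_{k-1,k-j},  j = 1..k-1.
Step k = 1:
  phi_11 = rho(1) = -0.5082.
Step k = 2:
  phi_22 = [rho(2) - phi_11 rho(1)] / [1 - phi_11 rho(1)] = [0.5053 - (-0.5082)(-0.5082)] / [1 - (-0.5082)(-0.5082)]
         = 0.24703276 / 0.74173276 = 0.333.
Therefore phi_{22} = 0.3330.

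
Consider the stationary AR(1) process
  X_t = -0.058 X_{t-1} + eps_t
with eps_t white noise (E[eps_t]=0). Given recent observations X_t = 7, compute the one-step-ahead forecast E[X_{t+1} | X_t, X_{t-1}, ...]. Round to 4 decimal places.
E[X_{t+1} \mid \mathcal F_t] = -0.4060

For an AR(p) model X_t = c + sum_i phi_i X_{t-i} + eps_t, the
one-step-ahead conditional mean is
  E[X_{t+1} | X_t, ...] = c + sum_i phi_i X_{t+1-i}.
Substitute known values:
  E[X_{t+1} | ...] = (-0.058) * (7)
                   = -0.4060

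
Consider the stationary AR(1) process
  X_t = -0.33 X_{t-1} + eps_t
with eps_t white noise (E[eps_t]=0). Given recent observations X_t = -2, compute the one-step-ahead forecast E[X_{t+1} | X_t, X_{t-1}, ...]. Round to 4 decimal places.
E[X_{t+1} \mid \mathcal F_t] = 0.6600

For an AR(p) model X_t = c + sum_i phi_i X_{t-i} + eps_t, the
one-step-ahead conditional mean is
  E[X_{t+1} | X_t, ...] = c + sum_i phi_i X_{t+1-i}.
Substitute known values:
  E[X_{t+1} | ...] = (-0.33) * (-2)
                   = 0.6600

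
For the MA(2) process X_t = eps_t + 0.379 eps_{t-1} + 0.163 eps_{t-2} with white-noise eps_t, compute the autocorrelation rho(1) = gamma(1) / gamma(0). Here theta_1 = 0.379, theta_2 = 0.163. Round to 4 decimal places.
\rho(1) = 0.3767

For an MA(q) process with theta_0 = 1, the autocovariance is
  gamma(k) = sigma^2 * sum_{i=0..q-k} theta_i * theta_{i+k},
and rho(k) = gamma(k) / gamma(0). Sigma^2 cancels.
  numerator   = (1)*(0.379) + (0.379)*(0.163) = 0.440777.
  denominator = (1)^2 + (0.379)^2 + (0.163)^2 = 1.17021.
  rho(1) = 0.440777 / 1.17021 = 0.3767.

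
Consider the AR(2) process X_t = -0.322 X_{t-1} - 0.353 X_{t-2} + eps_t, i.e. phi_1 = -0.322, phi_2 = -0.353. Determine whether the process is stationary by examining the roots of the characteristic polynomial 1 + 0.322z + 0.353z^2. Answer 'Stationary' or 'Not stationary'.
\text{Stationary}

The AR(p) characteristic polynomial is P(z) = 1 + 0.322z + 0.353z^2.
Stationarity requires all roots to lie outside the unit circle, i.e. |z| > 1 for every root.
Set 1 + (0.322) z + (0.353) z^2 = 0, i.e. a z^2 + b z + c = 0 with a = 0.353, b = 0.322, c = 1.
Discriminant D = b^2 - 4ac = (0.322)^2 - 4*(0.353)*1 = 0.103684 - (1.412) = -1.308316.
D < 0, so the roots are the complex-conjugate pair z = (-b +/- i sqrt(-D)) / (2a) = -0.4561 +/- 1.6201i.
For a conjugate pair |z|^2 = z * conj(z) = (product of roots) = c/a = 1/(0.353) = 2.832861, so |z| = sqrt(2.832861) = 1.6831 for both roots.
Moduli of all roots: 1.6831, 1.6831.
All moduli strictly greater than 1? Yes.
Verdict: Stationary.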